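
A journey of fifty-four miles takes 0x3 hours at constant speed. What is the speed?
Convert fifty-four (English words) → 54 (decimal)
Convert 0x3 (hexadecimal) → 3 (decimal)
Compute 54 ÷ 3 = 18
18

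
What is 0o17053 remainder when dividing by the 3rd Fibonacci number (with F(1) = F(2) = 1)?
Convert 0o17053 (octal) → 1×4096 + 7×512 + 5×8 + 3 = 7723 (decimal)
Convert the 3rd Fibonacci number (with F(1) = F(2) = 1) (Fibonacci index) → 1, 1, 2 → 2 (decimal)
Compute 7723 mod 2 = 1
1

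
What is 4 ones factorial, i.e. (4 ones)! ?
Convert 4 ones (place-value notation) → 4 (decimal)
Compute 4! = 24
24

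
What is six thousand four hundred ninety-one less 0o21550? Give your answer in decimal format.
Convert six thousand four hundred ninety-one (English words) → 6×1000 + 4×100 + 91 = 6491 (decimal)
Convert 0o21550 (octal) → 2×4096 + 1×512 + 5×64 + 5×8 = 9064 (decimal)
Compute 6491 - 9064 = -2573
-2573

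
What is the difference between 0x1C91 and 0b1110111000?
Convert 0x1C91 (hexadecimal) → 1×4096 + 12×256 + 9×16 + 1 = 7313 (decimal)
Convert 0b1110111000 (binary) → 512 + 256 + 128 + 32 + 16 + 8 = 952 (decimal)
Difference: |7313 - 952| = 6361
6361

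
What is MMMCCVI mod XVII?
Convert MMMCCVI (Roman numeral) → 1000 + 1000 + 1000 + 100 + 100 + 5 + 1 = 3206 (decimal)
Convert XVII (Roman numeral) → 10 + 5 + 1 + 1 = 17 (decimal)
Compute 3206 mod 17 = 10
10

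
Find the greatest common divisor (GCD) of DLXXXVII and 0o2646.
Convert DLXXXVII (Roman numeral) → 500 + 50 + 10 + 10 + 10 + 5 + 1 + 1 = 587 (decimal)
Convert 0o2646 (octal) → 2×512 + 6×64 + 4×8 + 6 = 1446 (decimal)
Compute gcd(587, 1446) = 1
1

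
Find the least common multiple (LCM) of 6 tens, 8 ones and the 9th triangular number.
Convert 6 tens, 8 ones (place-value notation) → 6×10 + 8 = 68 (decimal)
Convert the 9th triangular number (triangular index) → 9×10/2 = 45 (decimal)
Compute lcm(68, 45) = 3060
3060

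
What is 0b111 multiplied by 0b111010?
Convert 0b111 (binary) → 4 + 2 + 1 = 7 (decimal)
Convert 0b111010 (binary) → 32 + 16 + 8 + 2 = 58 (decimal)
Compute 7 × 58 = 406
406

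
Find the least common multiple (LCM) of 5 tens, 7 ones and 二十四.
Convert 5 tens, 7 ones (place-value notation) → 5×10 + 7 = 57 (decimal)
Convert 二十四 (Chinese numeral) → 2×10 + 4 = 24 (decimal)
Compute lcm(57, 24) = 456
456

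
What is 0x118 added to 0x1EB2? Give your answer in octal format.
Convert 0x118 (hexadecimal) → 1×256 + 1×16 + 8 = 280 (decimal)
Convert 0x1EB2 (hexadecimal) → 1×4096 + 14×256 + 11×16 + 2 = 7858 (decimal)
Compute 280 + 7858 = 8138
Convert 8138 (decimal) → 8138 = 1×4096 + 7×512 + 7×64 + 1×8 + 2 → 0o17712 (octal)
0o17712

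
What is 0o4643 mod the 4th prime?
Convert 0o4643 (octal) → 4×512 + 6×64 + 4×8 + 3 = 2467 (decimal)
Convert the 4th prime (prime index) → 7 (decimal)
Compute 2467 mod 7 = 3
3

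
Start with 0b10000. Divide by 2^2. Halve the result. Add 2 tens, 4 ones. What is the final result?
Convert 0b10000 (binary) → 16 (decimal)
Start: 16
Convert 2^2 (power) → 4 (decimal)
16 ÷ 4 = 4
4 ÷ 2 = 2
Convert 2 tens, 4 ones (place-value notation) → 2×10 + 4 = 24 (decimal)
2 + 24 = 26
26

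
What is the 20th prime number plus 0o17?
The 20th prime number = 71
Convert 0o17 (octal) → 1×8 + 7 = 15 (decimal)
Compute 71 + 15 = 86
86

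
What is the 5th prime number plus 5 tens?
The 5th prime number = 11
Convert 5 tens (place-value notation) → 5×10 = 50 (decimal)
Compute 11 + 50 = 61
61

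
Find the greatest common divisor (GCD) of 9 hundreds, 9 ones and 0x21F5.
Convert 9 hundreds, 9 ones (place-value notation) → 9×100 + 9 = 909 (decimal)
Convert 0x21F5 (hexadecimal) → 2×4096 + 1×256 + 15×16 + 5 = 8693 (decimal)
Compute gcd(909, 8693) = 1
1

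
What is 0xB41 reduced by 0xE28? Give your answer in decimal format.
Convert 0xB41 (hexadecimal) → 11×256 + 4×16 + 1 = 2881 (decimal)
Convert 0xE28 (hexadecimal) → 14×256 + 2×16 + 8 = 3624 (decimal)
Compute 2881 - 3624 = -743
-743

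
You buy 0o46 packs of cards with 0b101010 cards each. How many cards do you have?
Convert 0b101010 (binary) → 32 + 8 + 2 = 42 (decimal)
Convert 0o46 (octal) → 4×8 + 6 = 38 (decimal)
Compute 42 × 38 = 1596
1596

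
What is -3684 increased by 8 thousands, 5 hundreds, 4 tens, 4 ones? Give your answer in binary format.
Convert 8 thousands, 5 hundreds, 4 tens, 4 ones (place-value notation) → 8×1000 + 5×100 + 4×10 + 4 = 8544 (decimal)
Compute -3684 + 8544 = 4860
Convert 4860 (decimal) → 4860 = 4096 + 512 + 128 + 64 + 32 + 16 + 8 + 4 → 0b1001011111100 (binary)
0b1001011111100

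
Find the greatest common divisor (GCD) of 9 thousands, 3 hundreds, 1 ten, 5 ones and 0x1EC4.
Convert 9 thousands, 3 hundreds, 1 ten, 5 ones (place-value notation) → 9×1000 + 3×100 + 1×10 + 5 = 9315 (decimal)
Convert 0x1EC4 (hexadecimal) → 1×4096 + 14×256 + 12×16 + 4 = 7876 (decimal)
Compute gcd(9315, 7876) = 1
1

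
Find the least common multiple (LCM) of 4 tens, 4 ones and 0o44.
Convert 4 tens, 4 ones (place-value notation) → 4×10 + 4 = 44 (decimal)
Convert 0o44 (octal) → 4×8 + 4 = 36 (decimal)
Compute lcm(44, 36) = 396
396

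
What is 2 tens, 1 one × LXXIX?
Convert 2 tens, 1 one (place-value notation) → 2×10 + 1 = 21 (decimal)
Convert LXXIX (Roman numeral) → 50 + 10 + 10 + 9 = 79 (decimal)
Compute 21 × 79 = 1659
1659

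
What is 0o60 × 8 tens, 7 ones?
Convert 0o60 (octal) → 6×8 = 48 (decimal)
Convert 8 tens, 7 ones (place-value notation) → 8×10 + 7 = 87 (decimal)
Compute 48 × 87 = 4176
4176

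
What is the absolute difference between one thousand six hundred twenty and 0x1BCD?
Convert one thousand six hundred twenty (English words) → 1×1000 + 6×100 + 20 = 1620 (decimal)
Convert 0x1BCD (hexadecimal) → 1×4096 + 11×256 + 12×16 + 13 = 7117 (decimal)
Compute |1620 - 7117| = 5497
5497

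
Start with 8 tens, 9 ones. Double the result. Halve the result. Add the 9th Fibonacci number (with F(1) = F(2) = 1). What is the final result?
Convert 8 tens, 9 ones (place-value notation) → 8×10 + 9 = 89 (decimal)
Start: 89
89 × 2 = 178
178 ÷ 2 = 89
Convert the 9th Fibonacci number (with F(1) = F(2) = 1) (Fibonacci index) → 1, 1, 2, 3, 5, 8, 13, 21, 34 → 34 (decimal)
89 + 34 = 123
123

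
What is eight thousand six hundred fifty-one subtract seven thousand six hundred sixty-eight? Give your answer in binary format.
Convert eight thousand six hundred fifty-one (English words) → 8×1000 + 6×100 + 51 = 8651 (decimal)
Convert seven thousand six hundred sixty-eight (English words) → 7×1000 + 6×100 + 68 = 7668 (decimal)
Compute 8651 - 7668 = 983
Convert 983 (decimal) → 983 = 512 + 256 + 128 + 64 + 16 + 4 + 2 + 1 → 0b1111010111 (binary)
0b1111010111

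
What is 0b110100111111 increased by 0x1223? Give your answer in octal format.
Convert 0b110100111111 (binary) → 2048 + 1024 + 256 + 32 + 16 + 8 + 4 + 2 + 1 = 3391 (decimal)
Convert 0x1223 (hexadecimal) → 1×4096 + 2×256 + 2×16 + 3 = 4643 (decimal)
Compute 3391 + 4643 = 8034
Convert 8034 (decimal) → 8034 = 1×4096 + 7×512 + 5×64 + 4×8 + 2 → 0o17542 (octal)
0o17542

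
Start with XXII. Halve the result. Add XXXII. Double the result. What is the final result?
Convert XXII (Roman numeral) → 10 + 10 + 1 + 1 = 22 (decimal)
Start: 22
22 ÷ 2 = 11
Convert XXXII (Roman numeral) → 10 + 10 + 10 + 1 + 1 = 32 (decimal)
11 + 32 = 43
43 × 2 = 86
86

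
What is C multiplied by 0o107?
Convert C (Roman numeral) → 100 (decimal)
Convert 0o107 (octal) → 1×64 + 7 = 71 (decimal)
Compute 100 × 71 = 7100
7100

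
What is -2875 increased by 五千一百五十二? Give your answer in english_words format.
Convert 五千一百五十二 (Chinese numeral) → 5×1000 + 1×100 + 5×10 + 2 = 5152 (decimal)
Compute -2875 + 5152 = 2277
Convert 2277 (decimal) → 2277 = 2×1000 + 2×100 + 77 → two thousand two hundred seventy-seven (English words)
two thousand two hundred seventy-seven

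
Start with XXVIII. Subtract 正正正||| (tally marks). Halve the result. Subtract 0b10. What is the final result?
Convert XXVIII (Roman numeral) → 10 + 10 + 5 + 1 + 1 + 1 = 28 (decimal)
Start: 28
Convert 正正正||| (tally marks) → 5 + 5 + 5 + 3 = 18 (decimal)
28 - 18 = 10
10 ÷ 2 = 5
Convert 0b10 (binary) → 2 (decimal)
5 - 2 = 3
3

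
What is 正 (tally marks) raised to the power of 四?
Convert 正 (tally marks) → 5 (decimal)
Convert 四 (Chinese numeral) → 4 (decimal)
Compute 5 ^ 4 = 625
625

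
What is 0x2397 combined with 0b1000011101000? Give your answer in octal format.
Convert 0x2397 (hexadecimal) → 2×4096 + 3×256 + 9×16 + 7 = 9111 (decimal)
Convert 0b1000011101000 (binary) → 4096 + 128 + 64 + 32 + 8 = 4328 (decimal)
Compute 9111 + 4328 = 13439
Convert 13439 (decimal) → 13439 = 3×4096 + 2×512 + 1×64 + 7×8 + 7 → 0o32177 (octal)
0o32177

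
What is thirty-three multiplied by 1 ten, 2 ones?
Convert thirty-three (English words) → 33 (decimal)
Convert 1 ten, 2 ones (place-value notation) → 1×10 + 2 = 12 (decimal)
Compute 33 × 12 = 396
396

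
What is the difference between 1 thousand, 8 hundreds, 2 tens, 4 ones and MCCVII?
Convert 1 thousand, 8 hundreds, 2 tens, 4 ones (place-value notation) → 1×1000 + 8×100 + 2×10 + 4 = 1824 (decimal)
Convert MCCVII (Roman numeral) → 1000 + 100 + 100 + 5 + 1 + 1 = 1207 (decimal)
Difference: |1824 - 1207| = 617
617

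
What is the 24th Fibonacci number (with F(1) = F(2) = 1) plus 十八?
The 24th Fibonacci number (with F(1) = F(2) = 1) = 46368
Convert 十八 (Chinese numeral) → 1×10 + 8 = 18 (decimal)
Compute 46368 + 18 = 46386
46386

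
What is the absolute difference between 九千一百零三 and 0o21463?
Convert 九千一百零三 (Chinese numeral) → 9×1000 + 1×100 + 3 = 9103 (decimal)
Convert 0o21463 (octal) → 2×4096 + 1×512 + 4×64 + 6×8 + 3 = 9011 (decimal)
Compute |9103 - 9011| = 92
92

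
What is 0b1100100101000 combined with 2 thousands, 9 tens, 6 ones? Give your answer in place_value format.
Convert 0b1100100101000 (binary) → 4096 + 2048 + 256 + 32 + 8 = 6440 (decimal)
Convert 2 thousands, 9 tens, 6 ones (place-value notation) → 2×1000 + 9×10 + 6 = 2096 (decimal)
Compute 6440 + 2096 = 8536
Convert 8536 (decimal) → 8536 = 8×1000 + 5×100 + 3×10 + 6 → 8 thousands, 5 hundreds, 3 tens, 6 ones (place-value notation)
8 thousands, 5 hundreds, 3 tens, 6 ones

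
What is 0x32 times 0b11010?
Convert 0x32 (hexadecimal) → 3×16 + 2 = 50 (decimal)
Convert 0b11010 (binary) → 16 + 8 + 2 = 26 (decimal)
Compute 50 × 26 = 1300
1300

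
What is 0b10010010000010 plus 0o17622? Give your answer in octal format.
Convert 0b10010010000010 (binary) → 8192 + 1024 + 128 + 2 = 9346 (decimal)
Convert 0o17622 (octal) → 1×4096 + 7×512 + 6×64 + 2×8 + 2 = 8082 (decimal)
Compute 9346 + 8082 = 17428
Convert 17428 (decimal) → 17428 = 4×4096 + 2×512 + 2×8 + 4 → 0o42024 (octal)
0o42024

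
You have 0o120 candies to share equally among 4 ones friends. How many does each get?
Convert 0o120 (octal) → 1×64 + 2×8 = 80 (decimal)
Convert 4 ones (place-value notation) → 4 (decimal)
Compute 80 ÷ 4 = 20
20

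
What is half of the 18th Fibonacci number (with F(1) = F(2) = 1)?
The 18th Fibonacci number (with F(1) = F(2) = 1) = 2584
Compute 2584 ÷ 2 = 1292
1292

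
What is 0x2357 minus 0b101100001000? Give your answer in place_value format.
Convert 0x2357 (hexadecimal) → 2×4096 + 3×256 + 5×16 + 7 = 9047 (decimal)
Convert 0b101100001000 (binary) → 2048 + 512 + 256 + 8 = 2824 (decimal)
Compute 9047 - 2824 = 6223
Convert 6223 (decimal) → 6223 = 6×1000 + 2×100 + 2×10 + 3 → 6 thousands, 2 hundreds, 2 tens, 3 ones (place-value notation)
6 thousands, 2 hundreds, 2 tens, 3 ones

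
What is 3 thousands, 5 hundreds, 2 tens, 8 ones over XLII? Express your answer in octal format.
Convert 3 thousands, 5 hundreds, 2 tens, 8 ones (place-value notation) → 3×1000 + 5×100 + 2×10 + 8 = 3528 (decimal)
Convert XLII (Roman numeral) → 40 + 1 + 1 = 42 (decimal)
Compute 3528 ÷ 42 = 84
Convert 84 (decimal) → 84 = 1×64 + 2×8 + 4 → 0o124 (octal)
0o124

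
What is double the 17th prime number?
The 17th prime number = 59
Compute 59 × 2 = 118
118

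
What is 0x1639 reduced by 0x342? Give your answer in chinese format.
Convert 0x1639 (hexadecimal) → 1×4096 + 6×256 + 3×16 + 9 = 5689 (decimal)
Convert 0x342 (hexadecimal) → 3×256 + 4×16 + 2 = 834 (decimal)
Compute 5689 - 834 = 4855
Convert 4855 (decimal) → 4855 = 4×1000 + 8×100 + 5×10 + 5 → 四千八百五十五 (Chinese numeral)
四千八百五十五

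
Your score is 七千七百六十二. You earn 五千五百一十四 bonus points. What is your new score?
Convert 七千七百六十二 (Chinese numeral) → 7×1000 + 7×100 + 6×10 + 2 = 7762 (decimal)
Convert 五千五百一十四 (Chinese numeral) → 5×1000 + 5×100 + 1×10 + 4 = 5514 (decimal)
Compute 7762 + 5514 = 13276
13276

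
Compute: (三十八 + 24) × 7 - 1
Convert 三十八 (Chinese numeral) → 3×10 + 8 = 38 (decimal)
Expression in decimal: (38 + 24) × 7 - 1
Parentheses first: 38 + 24 = 62
Multiply: 62 × 7 = 434
Subtract: 434 - 1 = 433
433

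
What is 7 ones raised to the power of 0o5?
Convert 7 ones (place-value notation) → 7 (decimal)
Convert 0o5 (octal) → 5 (decimal)
Compute 7 ^ 5 = 16807
16807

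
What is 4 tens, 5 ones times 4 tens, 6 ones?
Convert 4 tens, 5 ones (place-value notation) → 4×10 + 5 = 45 (decimal)
Convert 4 tens, 6 ones (place-value notation) → 4×10 + 6 = 46 (decimal)
Compute 45 × 46 = 2070
2070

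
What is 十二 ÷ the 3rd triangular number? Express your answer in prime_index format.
Convert 十二 (Chinese numeral) → 1×10 + 2 = 12 (decimal)
Convert the 3rd triangular number (triangular index) → 3×4/2 = 6 (decimal)
Compute 12 ÷ 6 = 2
Convert 2 (decimal) → the 1st prime (prime index)
the 1st prime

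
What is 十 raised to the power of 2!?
Convert 十 (Chinese numeral) → 1×10 = 10 (decimal)
Convert 2! (factorial) → 2 (decimal)
Compute 10 ^ 2 = 100
100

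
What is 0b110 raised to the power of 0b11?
Convert 0b110 (binary) → 4 + 2 = 6 (decimal)
Convert 0b11 (binary) → 2 + 1 = 3 (decimal)
Compute 6 ^ 3 = 216
216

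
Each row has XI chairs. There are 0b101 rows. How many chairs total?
Convert XI (Roman numeral) → 10 + 1 = 11 (decimal)
Convert 0b101 (binary) → 4 + 1 = 5 (decimal)
Compute 11 × 5 = 55
55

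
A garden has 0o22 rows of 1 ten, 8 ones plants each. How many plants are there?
Convert 1 ten, 8 ones (place-value notation) → 1×10 + 8 = 18 (decimal)
Convert 0o22 (octal) → 2×8 + 2 = 18 (decimal)
Compute 18 × 18 = 324
324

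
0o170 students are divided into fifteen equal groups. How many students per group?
Convert 0o170 (octal) → 1×64 + 7×8 = 120 (decimal)
Convert fifteen (English words) → 15 (decimal)
Compute 120 ÷ 15 = 8
8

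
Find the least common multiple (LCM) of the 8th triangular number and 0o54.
Convert the 8th triangular number (triangular index) → 8×9/2 = 36 (decimal)
Convert 0o54 (octal) → 5×8 + 4 = 44 (decimal)
Compute lcm(36, 44) = 396
396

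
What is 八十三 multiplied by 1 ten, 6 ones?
Convert 八十三 (Chinese numeral) → 8×10 + 3 = 83 (decimal)
Convert 1 ten, 6 ones (place-value notation) → 1×10 + 6 = 16 (decimal)
Compute 83 × 16 = 1328
1328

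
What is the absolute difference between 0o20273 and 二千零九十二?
Convert 0o20273 (octal) → 2×4096 + 2×64 + 7×8 + 3 = 8379 (decimal)
Convert 二千零九十二 (Chinese numeral) → 2×1000 + 9×10 + 2 = 2092 (decimal)
Compute |8379 - 2092| = 6287
6287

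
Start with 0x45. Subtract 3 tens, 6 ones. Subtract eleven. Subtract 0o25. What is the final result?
Convert 0x45 (hexadecimal) → 4×16 + 5 = 69 (decimal)
Start: 69
Convert 3 tens, 6 ones (place-value notation) → 3×10 + 6 = 36 (decimal)
69 - 36 = 33
Convert eleven (English words) → 11 (decimal)
33 - 11 = 22
Convert 0o25 (octal) → 2×8 + 5 = 21 (decimal)
22 - 21 = 1
1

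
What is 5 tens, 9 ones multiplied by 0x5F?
Convert 5 tens, 9 ones (place-value notation) → 5×10 + 9 = 59 (decimal)
Convert 0x5F (hexadecimal) → 5×16 + 15 = 95 (decimal)
Compute 59 × 95 = 5605
5605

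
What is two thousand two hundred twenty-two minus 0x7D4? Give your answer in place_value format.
Convert two thousand two hundred twenty-two (English words) → 2×1000 + 2×100 + 22 = 2222 (decimal)
Convert 0x7D4 (hexadecimal) → 7×256 + 13×16 + 4 = 2004 (decimal)
Compute 2222 - 2004 = 218
Convert 218 (decimal) → 218 = 2×100 + 1×10 + 8 → 2 hundreds, 1 ten, 8 ones (place-value notation)
2 hundreds, 1 ten, 8 ones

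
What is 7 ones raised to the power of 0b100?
Convert 7 ones (place-value notation) → 7 (decimal)
Convert 0b100 (binary) → 4 (decimal)
Compute 7 ^ 4 = 2401
2401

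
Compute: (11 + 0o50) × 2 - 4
Convert 0o50 (octal) → 5×8 = 40 (decimal)
Expression in decimal: (11 + 40) × 2 - 4
Parentheses first: 11 + 40 = 51
Multiply: 51 × 2 = 102
Subtract: 102 - 4 = 98
98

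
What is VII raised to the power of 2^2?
Convert VII (Roman numeral) → 5 + 1 + 1 = 7 (decimal)
Convert 2^2 (power) → 4 (decimal)
Compute 7 ^ 4 = 2401
2401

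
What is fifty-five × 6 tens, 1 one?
Convert fifty-five (English words) → 55 (decimal)
Convert 6 tens, 1 one (place-value notation) → 6×10 + 1 = 61 (decimal)
Compute 55 × 61 = 3355
3355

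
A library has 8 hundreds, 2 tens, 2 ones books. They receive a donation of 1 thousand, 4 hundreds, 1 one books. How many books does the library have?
Convert 8 hundreds, 2 tens, 2 ones (place-value notation) → 8×100 + 2×10 + 2 = 822 (decimal)
Convert 1 thousand, 4 hundreds, 1 one (place-value notation) → 1×1000 + 4×100 + 1 = 1401 (decimal)
Compute 822 + 1401 = 2223
2223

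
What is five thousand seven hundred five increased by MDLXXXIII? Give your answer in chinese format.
Convert five thousand seven hundred five (English words) → 5×1000 + 7×100 + 5 = 5705 (decimal)
Convert MDLXXXIII (Roman numeral) → 1000 + 500 + 50 + 10 + 10 + 10 + 1 + 1 + 1 = 1583 (decimal)
Compute 5705 + 1583 = 7288
Convert 7288 (decimal) → 7288 = 7×1000 + 2×100 + 8×10 + 8 → 七千二百八十八 (Chinese numeral)
七千二百八十八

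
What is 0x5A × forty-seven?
Convert 0x5A (hexadecimal) → 5×16 + 10 = 90 (decimal)
Convert forty-seven (English words) → 47 (decimal)
Compute 90 × 47 = 4230
4230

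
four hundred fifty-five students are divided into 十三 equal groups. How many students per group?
Convert four hundred fifty-five (English words) → 4×100 + 55 = 455 (decimal)
Convert 十三 (Chinese numeral) → 1×10 + 3 = 13 (decimal)
Compute 455 ÷ 13 = 35
35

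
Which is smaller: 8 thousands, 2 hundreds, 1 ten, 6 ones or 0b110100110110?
Convert 8 thousands, 2 hundreds, 1 ten, 6 ones (place-value notation) → 8×1000 + 2×100 + 1×10 + 6 = 8216 (decimal)
Convert 0b110100110110 (binary) → 2048 + 1024 + 256 + 32 + 16 + 4 + 2 = 3382 (decimal)
Compare 8216 vs 3382: smaller = 3382
3382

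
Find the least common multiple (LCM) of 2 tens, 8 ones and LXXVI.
Convert 2 tens, 8 ones (place-value notation) → 2×10 + 8 = 28 (decimal)
Convert LXXVI (Roman numeral) → 50 + 10 + 10 + 5 + 1 = 76 (decimal)
Compute lcm(28, 76) = 532
532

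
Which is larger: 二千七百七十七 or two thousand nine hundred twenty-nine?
Convert 二千七百七十七 (Chinese numeral) → 2×1000 + 7×100 + 7×10 + 7 = 2777 (decimal)
Convert two thousand nine hundred twenty-nine (English words) → 2×1000 + 9×100 + 29 = 2929 (decimal)
Compare 2777 vs 2929: larger = 2929
2929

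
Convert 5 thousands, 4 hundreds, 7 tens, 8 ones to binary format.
Convert 5 thousands, 4 hundreds, 7 tens, 8 ones (place-value notation) → 5×1000 + 4×100 + 7×10 + 8 = 5478 (decimal)
Convert 5478 (decimal) → 5478 = 4096 + 1024 + 256 + 64 + 32 + 4 + 2 → 0b1010101100110 (binary)
0b1010101100110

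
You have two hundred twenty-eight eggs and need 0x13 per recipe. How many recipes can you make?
Convert two hundred twenty-eight (English words) → 2×100 + 28 = 228 (decimal)
Convert 0x13 (hexadecimal) → 1×16 + 3 = 19 (decimal)
Compute 228 ÷ 19 = 12
12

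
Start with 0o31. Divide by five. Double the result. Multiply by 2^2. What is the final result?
Convert 0o31 (octal) → 3×8 + 1 = 25 (decimal)
Start: 25
Convert five (English words) → 5 (decimal)
25 ÷ 5 = 5
5 × 2 = 10
Convert 2^2 (power) → 4 (decimal)
10 × 4 = 40
40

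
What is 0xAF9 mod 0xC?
Convert 0xAF9 (hexadecimal) → 10×256 + 15×16 + 9 = 2809 (decimal)
Convert 0xC (hexadecimal) → 12 (decimal)
Compute 2809 mod 12 = 1
1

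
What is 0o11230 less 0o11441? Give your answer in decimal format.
Convert 0o11230 (octal) → 1×4096 + 1×512 + 2×64 + 3×8 = 4760 (decimal)
Convert 0o11441 (octal) → 1×4096 + 1×512 + 4×64 + 4×8 + 1 = 4897 (decimal)
Compute 4760 - 4897 = -137
-137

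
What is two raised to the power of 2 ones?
Convert two (English words) → 2 (decimal)
Convert 2 ones (place-value notation) → 2 (decimal)
Compute 2 ^ 2 = 4
4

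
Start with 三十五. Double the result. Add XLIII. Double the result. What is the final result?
Convert 三十五 (Chinese numeral) → 3×10 + 5 = 35 (decimal)
Start: 35
35 × 2 = 70
Convert XLIII (Roman numeral) → 40 + 1 + 1 + 1 = 43 (decimal)
70 + 43 = 113
113 × 2 = 226
226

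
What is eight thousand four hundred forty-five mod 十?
Convert eight thousand four hundred forty-five (English words) → 8×1000 + 4×100 + 45 = 8445 (decimal)
Convert 十 (Chinese numeral) → 1×10 = 10 (decimal)
Compute 8445 mod 10 = 5
5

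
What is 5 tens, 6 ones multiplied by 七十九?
Convert 5 tens, 6 ones (place-value notation) → 5×10 + 6 = 56 (decimal)
Convert 七十九 (Chinese numeral) → 7×10 + 9 = 79 (decimal)
Compute 56 × 79 = 4424
4424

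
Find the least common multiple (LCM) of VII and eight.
Convert VII (Roman numeral) → 5 + 1 + 1 = 7 (decimal)
Convert eight (English words) → 8 (decimal)
Compute lcm(7, 8) = 56
56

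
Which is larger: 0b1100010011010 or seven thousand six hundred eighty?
Convert 0b1100010011010 (binary) → 4096 + 2048 + 128 + 16 + 8 + 2 = 6298 (decimal)
Convert seven thousand six hundred eighty (English words) → 7×1000 + 6×100 + 80 = 7680 (decimal)
Compare 6298 vs 7680: larger = 7680
7680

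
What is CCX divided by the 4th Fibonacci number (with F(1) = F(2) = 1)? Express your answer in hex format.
Convert CCX (Roman numeral) → 100 + 100 + 10 = 210 (decimal)
Convert the 4th Fibonacci number (with F(1) = F(2) = 1) (Fibonacci index) → 1, 1, 2, 3 → 3 (decimal)
Compute 210 ÷ 3 = 70
Convert 70 (decimal) → 70 = 4×16 + 6 → 0x46 (hexadecimal)
0x46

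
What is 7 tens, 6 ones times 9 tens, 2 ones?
Convert 7 tens, 6 ones (place-value notation) → 7×10 + 6 = 76 (decimal)
Convert 9 tens, 2 ones (place-value notation) → 9×10 + 2 = 92 (decimal)
Compute 76 × 92 = 6992
6992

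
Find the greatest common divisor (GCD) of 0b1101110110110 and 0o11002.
Convert 0b1101110110110 (binary) → 4096 + 2048 + 512 + 256 + 128 + 32 + 16 + 4 + 2 = 7094 (decimal)
Convert 0o11002 (octal) → 1×4096 + 1×512 + 2 = 4610 (decimal)
Compute gcd(7094, 4610) = 2
2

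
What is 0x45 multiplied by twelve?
Convert 0x45 (hexadecimal) → 4×16 + 5 = 69 (decimal)
Convert twelve (English words) → 12 (decimal)
Compute 69 × 12 = 828
828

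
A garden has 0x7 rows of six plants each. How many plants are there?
Convert six (English words) → 6 (decimal)
Convert 0x7 (hexadecimal) → 7 (decimal)
Compute 6 × 7 = 42
42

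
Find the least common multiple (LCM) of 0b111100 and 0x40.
Convert 0b111100 (binary) → 32 + 16 + 8 + 4 = 60 (decimal)
Convert 0x40 (hexadecimal) → 4×16 = 64 (decimal)
Compute lcm(60, 64) = 960
960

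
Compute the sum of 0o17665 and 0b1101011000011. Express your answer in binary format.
Convert 0o17665 (octal) → 1×4096 + 7×512 + 6×64 + 6×8 + 5 = 8117 (decimal)
Convert 0b1101011000011 (binary) → 4096 + 2048 + 512 + 128 + 64 + 2 + 1 = 6851 (decimal)
Compute 8117 + 6851 = 14968
Convert 14968 (decimal) → 14968 = 8192 + 4096 + 2048 + 512 + 64 + 32 + 16 + 8 → 0b11101001111000 (binary)
0b11101001111000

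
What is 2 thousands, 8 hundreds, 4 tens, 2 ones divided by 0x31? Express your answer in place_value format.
Convert 2 thousands, 8 hundreds, 4 tens, 2 ones (place-value notation) → 2×1000 + 8×100 + 4×10 + 2 = 2842 (decimal)
Convert 0x31 (hexadecimal) → 3×16 + 1 = 49 (decimal)
Compute 2842 ÷ 49 = 58
Convert 58 (decimal) → 58 = 5×10 + 8 → 5 tens, 8 ones (place-value notation)
5 tens, 8 ones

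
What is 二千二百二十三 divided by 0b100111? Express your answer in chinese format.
Convert 二千二百二十三 (Chinese numeral) → 2×1000 + 2×100 + 2×10 + 3 = 2223 (decimal)
Convert 0b100111 (binary) → 32 + 4 + 2 + 1 = 39 (decimal)
Compute 2223 ÷ 39 = 57
Convert 57 (decimal) → 57 = 5×10 + 7 → 五十七 (Chinese numeral)
五十七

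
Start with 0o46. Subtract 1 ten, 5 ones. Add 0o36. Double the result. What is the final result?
Convert 0o46 (octal) → 4×8 + 6 = 38 (decimal)
Start: 38
Convert 1 ten, 5 ones (place-value notation) → 1×10 + 5 = 15 (decimal)
38 - 15 = 23
Convert 0o36 (octal) → 3×8 + 6 = 30 (decimal)
23 + 30 = 53
53 × 2 = 106
106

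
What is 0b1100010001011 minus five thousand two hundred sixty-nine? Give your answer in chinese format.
Convert 0b1100010001011 (binary) → 4096 + 2048 + 128 + 8 + 2 + 1 = 6283 (decimal)
Convert five thousand two hundred sixty-nine (English words) → 5×1000 + 2×100 + 69 = 5269 (decimal)
Compute 6283 - 5269 = 1014
Convert 1014 (decimal) → 1014 = 1×1000 + 1×10 + 4 → 一千零一十四 (Chinese numeral)
一千零一十四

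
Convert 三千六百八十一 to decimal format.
Convert 三千六百八十一 (Chinese numeral) → 3×1000 + 6×100 + 8×10 + 1 = 3681 (decimal)
3681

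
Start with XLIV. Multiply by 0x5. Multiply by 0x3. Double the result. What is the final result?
Convert XLIV (Roman numeral) → 40 + 4 = 44 (decimal)
Start: 44
Convert 0x5 (hexadecimal) → 5 (decimal)
44 × 5 = 220
Convert 0x3 (hexadecimal) → 3 (decimal)
220 × 3 = 660
660 × 2 = 1320
1320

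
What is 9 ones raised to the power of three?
Convert 9 ones (place-value notation) → 9 (decimal)
Convert three (English words) → 3 (decimal)
Compute 9 ^ 3 = 729
729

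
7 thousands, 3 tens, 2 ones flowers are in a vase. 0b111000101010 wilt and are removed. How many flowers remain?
Convert 7 thousands, 3 tens, 2 ones (place-value notation) → 7×1000 + 3×10 + 2 = 7032 (decimal)
Convert 0b111000101010 (binary) → 2048 + 1024 + 512 + 32 + 8 + 2 = 3626 (decimal)
Compute 7032 - 3626 = 3406
3406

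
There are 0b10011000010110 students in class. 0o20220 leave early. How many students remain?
Convert 0b10011000010110 (binary) → 8192 + 1024 + 512 + 16 + 4 + 2 = 9750 (decimal)
Convert 0o20220 (octal) → 2×4096 + 2×64 + 2×8 = 8336 (decimal)
Compute 9750 - 8336 = 1414
1414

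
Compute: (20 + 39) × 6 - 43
Parentheses first: 20 + 39 = 59
Multiply: 59 × 6 = 354
Subtract: 354 - 43 = 311
311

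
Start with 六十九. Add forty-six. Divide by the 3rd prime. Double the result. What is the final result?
Convert 六十九 (Chinese numeral) → 6×10 + 9 = 69 (decimal)
Start: 69
Convert forty-six (English words) → 46 (decimal)
69 + 46 = 115
Convert the 3rd prime (prime index) → 5 (decimal)
115 ÷ 5 = 23
23 × 2 = 46
46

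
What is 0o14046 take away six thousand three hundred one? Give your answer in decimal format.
Convert 0o14046 (octal) → 1×4096 + 4×512 + 4×8 + 6 = 6182 (decimal)
Convert six thousand three hundred one (English words) → 6×1000 + 3×100 + 1 = 6301 (decimal)
Compute 6182 - 6301 = -119
-119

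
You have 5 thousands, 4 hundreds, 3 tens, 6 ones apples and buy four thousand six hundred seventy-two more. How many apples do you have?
Convert 5 thousands, 4 hundreds, 3 tens, 6 ones (place-value notation) → 5×1000 + 4×100 + 3×10 + 6 = 5436 (decimal)
Convert four thousand six hundred seventy-two (English words) → 4×1000 + 6×100 + 72 = 4672 (decimal)
Compute 5436 + 4672 = 10108
10108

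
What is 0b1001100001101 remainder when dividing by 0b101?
Convert 0b1001100001101 (binary) → 4096 + 512 + 256 + 8 + 4 + 1 = 4877 (decimal)
Convert 0b101 (binary) → 4 + 1 = 5 (decimal)
Compute 4877 mod 5 = 2
2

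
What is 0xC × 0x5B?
Convert 0xC (hexadecimal) → 12 (decimal)
Convert 0x5B (hexadecimal) → 5×16 + 11 = 91 (decimal)
Compute 12 × 91 = 1092
1092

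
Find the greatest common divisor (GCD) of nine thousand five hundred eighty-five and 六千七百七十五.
Convert nine thousand five hundred eighty-five (English words) → 9×1000 + 5×100 + 85 = 9585 (decimal)
Convert 六千七百七十五 (Chinese numeral) → 6×1000 + 7×100 + 7×10 + 5 = 6775 (decimal)
Compute gcd(9585, 6775) = 5
5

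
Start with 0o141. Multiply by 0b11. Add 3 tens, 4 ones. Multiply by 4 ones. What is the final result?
Convert 0o141 (octal) → 1×64 + 4×8 + 1 = 97 (decimal)
Start: 97
Convert 0b11 (binary) → 2 + 1 = 3 (decimal)
97 × 3 = 291
Convert 3 tens, 4 ones (place-value notation) → 3×10 + 4 = 34 (decimal)
291 + 34 = 325
Convert 4 ones (place-value notation) → 4 (decimal)
325 × 4 = 1300
1300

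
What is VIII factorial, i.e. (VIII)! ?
Convert VIII (Roman numeral) → 5 + 1 + 1 + 1 = 8 (decimal)
Compute 8! = 40320
40320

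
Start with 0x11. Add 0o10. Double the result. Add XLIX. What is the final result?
Convert 0x11 (hexadecimal) → 1×16 + 1 = 17 (decimal)
Start: 17
Convert 0o10 (octal) → 1×8 = 8 (decimal)
17 + 8 = 25
25 × 2 = 50
Convert XLIX (Roman numeral) → 40 + 9 = 49 (decimal)
50 + 49 = 99
99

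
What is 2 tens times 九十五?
Convert 2 tens (place-value notation) → 2×10 = 20 (decimal)
Convert 九十五 (Chinese numeral) → 9×10 + 5 = 95 (decimal)
Compute 20 × 95 = 1900
1900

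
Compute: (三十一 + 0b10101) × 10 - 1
Convert 三十一 (Chinese numeral) → 3×10 + 1 = 31 (decimal)
Convert 0b10101 (binary) → 16 + 4 + 1 = 21 (decimal)
Expression in decimal: (31 + 21) × 10 - 1
Parentheses first: 31 + 21 = 52
Multiply: 52 × 10 = 520
Subtract: 520 - 1 = 519
519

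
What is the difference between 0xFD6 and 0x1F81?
Convert 0xFD6 (hexadecimal) → 15×256 + 13×16 + 6 = 4054 (decimal)
Convert 0x1F81 (hexadecimal) → 1×4096 + 15×256 + 8×16 + 1 = 8065 (decimal)
Difference: |4054 - 8065| = 4011
4011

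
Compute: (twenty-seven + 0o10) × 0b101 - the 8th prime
Convert twenty-seven (English words) → 27 (decimal)
Convert 0o10 (octal) → 1×8 = 8 (decimal)
Convert 0b101 (binary) → 4 + 1 = 5 (decimal)
Convert the 8th prime (prime index) → 19 (decimal)
Expression in decimal: (27 + 8) × 5 - 19
Parentheses first: 27 + 8 = 35
Multiply: 35 × 5 = 175
Subtract: 175 - 19 = 156
156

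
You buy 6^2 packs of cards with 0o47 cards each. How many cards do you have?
Convert 0o47 (octal) → 4×8 + 7 = 39 (decimal)
Convert 6^2 (power) → 36 (decimal)
Compute 39 × 36 = 1404
1404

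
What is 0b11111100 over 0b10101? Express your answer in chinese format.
Convert 0b11111100 (binary) → 128 + 64 + 32 + 16 + 8 + 4 = 252 (decimal)
Convert 0b10101 (binary) → 16 + 4 + 1 = 21 (decimal)
Compute 252 ÷ 21 = 12
Convert 12 (decimal) → 12 = 1×10 + 2 → 十二 (Chinese numeral)
十二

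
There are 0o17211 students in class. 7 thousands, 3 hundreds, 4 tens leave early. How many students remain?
Convert 0o17211 (octal) → 1×4096 + 7×512 + 2×64 + 1×8 + 1 = 7817 (decimal)
Convert 7 thousands, 3 hundreds, 4 tens (place-value notation) → 7×1000 + 3×100 + 4×10 = 7340 (decimal)
Compute 7817 - 7340 = 477
477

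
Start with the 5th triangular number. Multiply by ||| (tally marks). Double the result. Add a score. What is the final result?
Convert the 5th triangular number (triangular index) → 5×6/2 = 15 (decimal)
Start: 15
Convert ||| (tally marks) → 3 (decimal)
15 × 3 = 45
45 × 2 = 90
Convert a score (colloquial) → 20 (decimal)
90 + 20 = 110
110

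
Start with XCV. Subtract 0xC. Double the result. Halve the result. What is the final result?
Convert XCV (Roman numeral) → 90 + 5 = 95 (decimal)
Start: 95
Convert 0xC (hexadecimal) → 12 (decimal)
95 - 12 = 83
83 × 2 = 166
166 ÷ 2 = 83
83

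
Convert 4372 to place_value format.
Convert 4372 (decimal) → 4372 = 4×1000 + 3×100 + 7×10 + 2 → 4 thousands, 3 hundreds, 7 tens, 2 ones (place-value notation)
4 thousands, 3 hundreds, 7 tens, 2 ones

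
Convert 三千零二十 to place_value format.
Convert 三千零二十 (Chinese numeral) → 3×1000 + 2×10 = 3020 (decimal)
Convert 3020 (decimal) → 3020 = 3×1000 + 2×10 → 3 thousands, 2 tens (place-value notation)
3 thousands, 2 tens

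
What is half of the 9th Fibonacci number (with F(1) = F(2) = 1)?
The 9th Fibonacci number (with F(1) = F(2) = 1): 1, 1, 2, 3, 5, 8, 13, 21, 34 → 34
Compute 34 ÷ 2 = 17
17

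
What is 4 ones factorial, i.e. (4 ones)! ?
Convert 4 ones (place-value notation) → 4 (decimal)
Compute 4! = 24
24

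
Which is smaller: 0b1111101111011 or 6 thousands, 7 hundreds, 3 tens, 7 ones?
Convert 0b1111101111011 (binary) → 4096 + 2048 + 1024 + 512 + 256 + 64 + 32 + 16 + 8 + 2 + 1 = 8059 (decimal)
Convert 6 thousands, 7 hundreds, 3 tens, 7 ones (place-value notation) → 6×1000 + 7×100 + 3×10 + 7 = 6737 (decimal)
Compare 8059 vs 6737: smaller = 6737
6737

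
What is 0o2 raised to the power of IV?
Convert 0o2 (octal) → 2 (decimal)
Convert IV (Roman numeral) → 4 (decimal)
Compute 2 ^ 4 = 16
16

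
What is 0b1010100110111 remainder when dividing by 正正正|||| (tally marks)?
Convert 0b1010100110111 (binary) → 4096 + 1024 + 256 + 32 + 16 + 4 + 2 + 1 = 5431 (decimal)
Convert 正正正|||| (tally marks) → 5 + 5 + 5 + 4 = 19 (decimal)
Compute 5431 mod 19 = 16
16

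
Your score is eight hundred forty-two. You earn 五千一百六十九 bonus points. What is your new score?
Convert eight hundred forty-two (English words) → 8×100 + 42 = 842 (decimal)
Convert 五千一百六十九 (Chinese numeral) → 5×1000 + 1×100 + 6×10 + 9 = 5169 (decimal)
Compute 842 + 5169 = 6011
6011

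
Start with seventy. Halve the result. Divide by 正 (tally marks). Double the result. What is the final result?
Convert seventy (English words) → 70 (decimal)
Start: 70
70 ÷ 2 = 35
Convert 正 (tally marks) → 5 (decimal)
35 ÷ 5 = 7
7 × 2 = 14
14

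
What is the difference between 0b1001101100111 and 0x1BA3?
Convert 0b1001101100111 (binary) → 4096 + 512 + 256 + 64 + 32 + 4 + 2 + 1 = 4967 (decimal)
Convert 0x1BA3 (hexadecimal) → 1×4096 + 11×256 + 10×16 + 3 = 7075 (decimal)
Difference: |4967 - 7075| = 2108
2108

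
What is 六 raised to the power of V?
Convert 六 (Chinese numeral) → 6 (decimal)
Convert V (Roman numeral) → 5 (decimal)
Compute 6 ^ 5 = 7776
7776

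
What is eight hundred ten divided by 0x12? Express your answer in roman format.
Convert eight hundred ten (English words) → 8×100 + 10 = 810 (decimal)
Convert 0x12 (hexadecimal) → 1×16 + 2 = 18 (decimal)
Compute 810 ÷ 18 = 45
Convert 45 (decimal) → 45 = 40 + 5 → XLV (Roman numeral)
XLV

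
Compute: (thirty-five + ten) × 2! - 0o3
Convert thirty-five (English words) → 35 (decimal)
Convert ten (English words) → 10 (decimal)
Convert 2! (factorial) → 2 (decimal)
Convert 0o3 (octal) → 3 (decimal)
Expression in decimal: (35 + 10) × 2 - 3
Parentheses first: 35 + 10 = 45
Multiply: 45 × 2 = 90
Subtract: 90 - 3 = 87
87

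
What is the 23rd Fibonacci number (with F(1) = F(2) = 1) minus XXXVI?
The 23rd Fibonacci number (with F(1) = F(2) = 1) = 28657
Convert XXXVI (Roman numeral) → 10 + 10 + 10 + 5 + 1 = 36 (decimal)
Compute 28657 - 36 = 28621
28621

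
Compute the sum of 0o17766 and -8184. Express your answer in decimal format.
Convert 0o17766 (octal) → 1×4096 + 7×512 + 7×64 + 6×8 + 6 = 8182 (decimal)
Compute 8182 + -8184 = -2
-2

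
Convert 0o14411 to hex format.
Convert 0o14411 (octal) → 1×4096 + 4×512 + 4×64 + 1×8 + 1 = 6409 (decimal)
Convert 6409 (decimal) → 6409 = 1×4096 + 9×256 + 9 → 0x1909 (hexadecimal)
0x1909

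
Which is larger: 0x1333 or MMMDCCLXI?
Convert 0x1333 (hexadecimal) → 1×4096 + 3×256 + 3×16 + 3 = 4915 (decimal)
Convert MMMDCCLXI (Roman numeral) → 1000 + 1000 + 1000 + 500 + 100 + 100 + 50 + 10 + 1 = 3761 (decimal)
Compare 4915 vs 3761: larger = 4915
4915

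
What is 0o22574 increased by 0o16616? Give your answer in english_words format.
Convert 0o22574 (octal) → 2×4096 + 2×512 + 5×64 + 7×8 + 4 = 9596 (decimal)
Convert 0o16616 (octal) → 1×4096 + 6×512 + 6×64 + 1×8 + 6 = 7566 (decimal)
Compute 9596 + 7566 = 17162
Convert 17162 (decimal) → 17162 = 17×1000 + 1×100 + 62 → seventeen thousand one hundred sixty-two (English words)
seventeen thousand one hundred sixty-two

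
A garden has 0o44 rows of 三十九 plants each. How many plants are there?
Convert 三十九 (Chinese numeral) → 3×10 + 9 = 39 (decimal)
Convert 0o44 (octal) → 4×8 + 4 = 36 (decimal)
Compute 39 × 36 = 1404
1404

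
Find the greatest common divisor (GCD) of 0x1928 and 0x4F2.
Convert 0x1928 (hexadecimal) → 1×4096 + 9×256 + 2×16 + 8 = 6440 (decimal)
Convert 0x4F2 (hexadecimal) → 4×256 + 15×16 + 2 = 1266 (decimal)
Compute gcd(6440, 1266) = 2
2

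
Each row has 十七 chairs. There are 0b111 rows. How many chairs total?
Convert 十七 (Chinese numeral) → 1×10 + 7 = 17 (decimal)
Convert 0b111 (binary) → 4 + 2 + 1 = 7 (decimal)
Compute 17 × 7 = 119
119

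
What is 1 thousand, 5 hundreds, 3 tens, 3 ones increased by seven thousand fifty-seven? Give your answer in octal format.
Convert 1 thousand, 5 hundreds, 3 tens, 3 ones (place-value notation) → 1×1000 + 5×100 + 3×10 + 3 = 1533 (decimal)
Convert seven thousand fifty-seven (English words) → 7×1000 + 57 = 7057 (decimal)
Compute 1533 + 7057 = 8590
Convert 8590 (decimal) → 8590 = 2×4096 + 6×64 + 1×8 + 6 → 0o20616 (octal)
0o20616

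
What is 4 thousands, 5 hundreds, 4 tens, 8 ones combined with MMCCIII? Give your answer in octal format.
Convert 4 thousands, 5 hundreds, 4 tens, 8 ones (place-value notation) → 4×1000 + 5×100 + 4×10 + 8 = 4548 (decimal)
Convert MMCCIII (Roman numeral) → 1000 + 1000 + 100 + 100 + 1 + 1 + 1 = 2203 (decimal)
Compute 4548 + 2203 = 6751
Convert 6751 (decimal) → 6751 = 1×4096 + 5×512 + 1×64 + 3×8 + 7 → 0o15137 (octal)
0o15137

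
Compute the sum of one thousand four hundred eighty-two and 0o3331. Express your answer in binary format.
Convert one thousand four hundred eighty-two (English words) → 1×1000 + 4×100 + 82 = 1482 (decimal)
Convert 0o3331 (octal) → 3×512 + 3×64 + 3×8 + 1 = 1753 (decimal)
Compute 1482 + 1753 = 3235
Convert 3235 (decimal) → 3235 = 2048 + 1024 + 128 + 32 + 2 + 1 → 0b110010100011 (binary)
0b110010100011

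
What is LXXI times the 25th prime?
Convert LXXI (Roman numeral) → 50 + 10 + 10 + 1 = 71 (decimal)
Convert the 25th prime (prime index) → 97 (decimal)
Compute 71 × 97 = 6887
6887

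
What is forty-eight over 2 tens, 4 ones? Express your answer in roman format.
Convert forty-eight (English words) → 48 (decimal)
Convert 2 tens, 4 ones (place-value notation) → 2×10 + 4 = 24 (decimal)
Compute 48 ÷ 24 = 2
Convert 2 (decimal) → 2 = 1 + 1 → II (Roman numeral)
II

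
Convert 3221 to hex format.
Convert 3221 (decimal) → 3221 = 12×256 + 9×16 + 5 → 0xC95 (hexadecimal)
0xC95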